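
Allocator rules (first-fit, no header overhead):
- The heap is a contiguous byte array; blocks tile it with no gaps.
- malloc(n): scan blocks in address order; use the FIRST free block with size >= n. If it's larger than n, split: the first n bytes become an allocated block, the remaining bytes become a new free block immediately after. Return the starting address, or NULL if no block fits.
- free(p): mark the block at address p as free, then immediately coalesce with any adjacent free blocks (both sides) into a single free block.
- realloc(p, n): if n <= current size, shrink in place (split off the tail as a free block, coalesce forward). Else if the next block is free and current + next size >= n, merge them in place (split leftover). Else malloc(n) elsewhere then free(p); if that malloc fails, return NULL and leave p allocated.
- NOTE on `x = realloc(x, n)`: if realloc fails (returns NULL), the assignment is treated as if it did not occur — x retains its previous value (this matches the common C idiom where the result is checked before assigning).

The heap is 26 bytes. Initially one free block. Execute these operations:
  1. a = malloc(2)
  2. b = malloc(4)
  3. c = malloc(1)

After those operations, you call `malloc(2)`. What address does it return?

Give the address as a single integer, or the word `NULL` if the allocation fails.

Op 1: a = malloc(2) -> a = 0; heap: [0-1 ALLOC][2-25 FREE]
Op 2: b = malloc(4) -> b = 2; heap: [0-1 ALLOC][2-5 ALLOC][6-25 FREE]
Op 3: c = malloc(1) -> c = 6; heap: [0-1 ALLOC][2-5 ALLOC][6-6 ALLOC][7-25 FREE]
malloc(2): first-fit scan over [0-1 ALLOC][2-5 ALLOC][6-6 ALLOC][7-25 FREE] -> 7

Answer: 7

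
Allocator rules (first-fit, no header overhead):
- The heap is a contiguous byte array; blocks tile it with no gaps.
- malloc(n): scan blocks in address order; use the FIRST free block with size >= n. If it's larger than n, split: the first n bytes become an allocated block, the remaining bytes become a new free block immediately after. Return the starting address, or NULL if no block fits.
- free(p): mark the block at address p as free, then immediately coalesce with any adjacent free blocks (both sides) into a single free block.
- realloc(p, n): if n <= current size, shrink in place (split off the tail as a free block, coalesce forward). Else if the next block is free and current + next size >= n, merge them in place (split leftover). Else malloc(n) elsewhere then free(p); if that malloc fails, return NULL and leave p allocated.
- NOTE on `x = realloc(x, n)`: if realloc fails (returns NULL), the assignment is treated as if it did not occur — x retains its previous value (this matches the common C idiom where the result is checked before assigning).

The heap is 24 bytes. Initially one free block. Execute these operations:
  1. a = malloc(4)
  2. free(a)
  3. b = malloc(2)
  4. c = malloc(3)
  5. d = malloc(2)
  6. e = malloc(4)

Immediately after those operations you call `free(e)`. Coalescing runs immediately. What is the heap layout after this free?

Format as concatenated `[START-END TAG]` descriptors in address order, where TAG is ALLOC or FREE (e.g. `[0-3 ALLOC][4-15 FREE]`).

Op 1: a = malloc(4) -> a = 0; heap: [0-3 ALLOC][4-23 FREE]
Op 2: free(a) -> (freed a); heap: [0-23 FREE]
Op 3: b = malloc(2) -> b = 0; heap: [0-1 ALLOC][2-23 FREE]
Op 4: c = malloc(3) -> c = 2; heap: [0-1 ALLOC][2-4 ALLOC][5-23 FREE]
Op 5: d = malloc(2) -> d = 5; heap: [0-1 ALLOC][2-4 ALLOC][5-6 ALLOC][7-23 FREE]
Op 6: e = malloc(4) -> e = 7; heap: [0-1 ALLOC][2-4 ALLOC][5-6 ALLOC][7-10 ALLOC][11-23 FREE]
free(e): e = 7 -> block [7-10 ALLOC]; mark free, coalesce with adjacent free neighbors -> [0-1 ALLOC][2-4 ALLOC][5-6 ALLOC][7-23 FREE]

Answer: [0-1 ALLOC][2-4 ALLOC][5-6 ALLOC][7-23 FREE]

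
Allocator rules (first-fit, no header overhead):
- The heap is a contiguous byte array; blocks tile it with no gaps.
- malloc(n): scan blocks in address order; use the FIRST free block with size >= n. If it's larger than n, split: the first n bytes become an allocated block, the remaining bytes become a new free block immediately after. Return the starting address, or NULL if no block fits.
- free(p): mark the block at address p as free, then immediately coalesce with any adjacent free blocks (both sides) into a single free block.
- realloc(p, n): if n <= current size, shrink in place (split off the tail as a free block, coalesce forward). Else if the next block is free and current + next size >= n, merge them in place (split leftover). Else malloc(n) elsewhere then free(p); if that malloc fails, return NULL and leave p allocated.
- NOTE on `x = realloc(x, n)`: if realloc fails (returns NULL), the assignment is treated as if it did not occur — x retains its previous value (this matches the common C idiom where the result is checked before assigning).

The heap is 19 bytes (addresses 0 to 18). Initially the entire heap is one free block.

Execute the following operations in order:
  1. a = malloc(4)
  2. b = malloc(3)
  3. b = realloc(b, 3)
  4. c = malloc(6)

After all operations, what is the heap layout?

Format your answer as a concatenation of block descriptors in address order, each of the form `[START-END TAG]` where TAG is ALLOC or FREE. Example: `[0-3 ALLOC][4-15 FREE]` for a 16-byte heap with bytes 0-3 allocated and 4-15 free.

Op 1: a = malloc(4) -> a = 0; heap: [0-3 ALLOC][4-18 FREE]
Op 2: b = malloc(3) -> b = 4; heap: [0-3 ALLOC][4-6 ALLOC][7-18 FREE]
Op 3: b = realloc(b, 3) -> b = 4; heap: [0-3 ALLOC][4-6 ALLOC][7-18 FREE]
Op 4: c = malloc(6) -> c = 7; heap: [0-3 ALLOC][4-6 ALLOC][7-12 ALLOC][13-18 FREE]

Answer: [0-3 ALLOC][4-6 ALLOC][7-12 ALLOC][13-18 FREE]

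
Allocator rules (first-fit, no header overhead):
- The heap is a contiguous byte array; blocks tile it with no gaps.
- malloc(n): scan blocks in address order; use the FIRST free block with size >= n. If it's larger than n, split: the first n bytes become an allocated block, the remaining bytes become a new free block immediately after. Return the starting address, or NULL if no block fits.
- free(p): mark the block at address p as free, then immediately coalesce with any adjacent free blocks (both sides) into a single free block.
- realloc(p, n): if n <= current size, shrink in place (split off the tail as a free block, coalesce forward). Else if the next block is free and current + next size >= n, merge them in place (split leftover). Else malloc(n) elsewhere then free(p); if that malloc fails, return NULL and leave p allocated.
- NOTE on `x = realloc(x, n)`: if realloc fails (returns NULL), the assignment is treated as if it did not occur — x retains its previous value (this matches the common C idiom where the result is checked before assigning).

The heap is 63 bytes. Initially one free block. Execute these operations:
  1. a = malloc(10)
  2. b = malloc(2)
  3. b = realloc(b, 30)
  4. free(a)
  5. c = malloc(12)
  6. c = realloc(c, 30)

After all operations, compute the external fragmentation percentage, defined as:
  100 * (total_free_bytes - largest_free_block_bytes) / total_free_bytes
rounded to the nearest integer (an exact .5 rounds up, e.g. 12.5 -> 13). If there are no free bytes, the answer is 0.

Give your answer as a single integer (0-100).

Op 1: a = malloc(10) -> a = 0; heap: [0-9 ALLOC][10-62 FREE]
Op 2: b = malloc(2) -> b = 10; heap: [0-9 ALLOC][10-11 ALLOC][12-62 FREE]
Op 3: b = realloc(b, 30) -> b = 10; heap: [0-9 ALLOC][10-39 ALLOC][40-62 FREE]
Op 4: free(a) -> (freed a); heap: [0-9 FREE][10-39 ALLOC][40-62 FREE]
Op 5: c = malloc(12) -> c = 40; heap: [0-9 FREE][10-39 ALLOC][40-51 ALLOC][52-62 FREE]
Op 6: c = realloc(c, 30) -> NULL (c unchanged); heap: [0-9 FREE][10-39 ALLOC][40-51 ALLOC][52-62 FREE]
Free blocks: [10 11] total_free=21 largest=11 -> 100*(21-11)/21 = 1000/21 ≈ 47.619 -> rounds to 48

Answer: 48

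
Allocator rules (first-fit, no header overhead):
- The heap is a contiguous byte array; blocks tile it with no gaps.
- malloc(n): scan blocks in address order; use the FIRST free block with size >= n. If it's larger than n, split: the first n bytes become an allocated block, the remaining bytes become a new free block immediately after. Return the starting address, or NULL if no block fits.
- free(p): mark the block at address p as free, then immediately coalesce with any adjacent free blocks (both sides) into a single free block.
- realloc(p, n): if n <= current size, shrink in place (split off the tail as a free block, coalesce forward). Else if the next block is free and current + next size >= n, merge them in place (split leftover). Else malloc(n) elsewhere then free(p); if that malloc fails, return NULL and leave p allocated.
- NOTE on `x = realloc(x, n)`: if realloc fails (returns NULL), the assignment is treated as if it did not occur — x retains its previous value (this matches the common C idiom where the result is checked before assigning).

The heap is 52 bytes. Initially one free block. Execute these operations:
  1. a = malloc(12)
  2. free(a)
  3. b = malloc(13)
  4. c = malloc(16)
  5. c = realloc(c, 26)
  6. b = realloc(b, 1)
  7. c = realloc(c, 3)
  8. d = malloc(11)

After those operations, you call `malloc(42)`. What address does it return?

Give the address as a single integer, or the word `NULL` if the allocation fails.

Answer: NULL

Derivation:
Op 1: a = malloc(12) -> a = 0; heap: [0-11 ALLOC][12-51 FREE]
Op 2: free(a) -> (freed a); heap: [0-51 FREE]
Op 3: b = malloc(13) -> b = 0; heap: [0-12 ALLOC][13-51 FREE]
Op 4: c = malloc(16) -> c = 13; heap: [0-12 ALLOC][13-28 ALLOC][29-51 FREE]
Op 5: c = realloc(c, 26) -> c = 13; heap: [0-12 ALLOC][13-38 ALLOC][39-51 FREE]
Op 6: b = realloc(b, 1) -> b = 0; heap: [0-0 ALLOC][1-12 FREE][13-38 ALLOC][39-51 FREE]
Op 7: c = realloc(c, 3) -> c = 13; heap: [0-0 ALLOC][1-12 FREE][13-15 ALLOC][16-51 FREE]
Op 8: d = malloc(11) -> d = 1; heap: [0-0 ALLOC][1-11 ALLOC][12-12 FREE][13-15 ALLOC][16-51 FREE]
malloc(42): first-fit scan over [0-0 ALLOC][1-11 ALLOC][12-12 FREE][13-15 ALLOC][16-51 FREE] -> NULL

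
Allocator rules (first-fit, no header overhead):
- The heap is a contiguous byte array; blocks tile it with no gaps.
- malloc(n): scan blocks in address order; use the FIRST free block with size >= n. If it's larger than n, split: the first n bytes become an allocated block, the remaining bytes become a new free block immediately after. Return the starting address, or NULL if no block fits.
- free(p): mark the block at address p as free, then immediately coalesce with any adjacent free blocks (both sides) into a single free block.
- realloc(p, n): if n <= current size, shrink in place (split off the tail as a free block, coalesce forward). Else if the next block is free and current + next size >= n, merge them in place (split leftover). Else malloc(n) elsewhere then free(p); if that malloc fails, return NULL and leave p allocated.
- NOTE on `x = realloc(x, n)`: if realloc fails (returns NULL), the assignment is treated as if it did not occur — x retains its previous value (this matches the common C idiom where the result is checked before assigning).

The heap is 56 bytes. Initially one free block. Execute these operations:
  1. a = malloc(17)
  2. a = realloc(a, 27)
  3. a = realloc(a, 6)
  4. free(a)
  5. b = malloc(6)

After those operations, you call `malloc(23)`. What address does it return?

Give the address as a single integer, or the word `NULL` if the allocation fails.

Answer: 6

Derivation:
Op 1: a = malloc(17) -> a = 0; heap: [0-16 ALLOC][17-55 FREE]
Op 2: a = realloc(a, 27) -> a = 0; heap: [0-26 ALLOC][27-55 FREE]
Op 3: a = realloc(a, 6) -> a = 0; heap: [0-5 ALLOC][6-55 FREE]
Op 4: free(a) -> (freed a); heap: [0-55 FREE]
Op 5: b = malloc(6) -> b = 0; heap: [0-5 ALLOC][6-55 FREE]
malloc(23): first-fit scan over [0-5 ALLOC][6-55 FREE] -> 6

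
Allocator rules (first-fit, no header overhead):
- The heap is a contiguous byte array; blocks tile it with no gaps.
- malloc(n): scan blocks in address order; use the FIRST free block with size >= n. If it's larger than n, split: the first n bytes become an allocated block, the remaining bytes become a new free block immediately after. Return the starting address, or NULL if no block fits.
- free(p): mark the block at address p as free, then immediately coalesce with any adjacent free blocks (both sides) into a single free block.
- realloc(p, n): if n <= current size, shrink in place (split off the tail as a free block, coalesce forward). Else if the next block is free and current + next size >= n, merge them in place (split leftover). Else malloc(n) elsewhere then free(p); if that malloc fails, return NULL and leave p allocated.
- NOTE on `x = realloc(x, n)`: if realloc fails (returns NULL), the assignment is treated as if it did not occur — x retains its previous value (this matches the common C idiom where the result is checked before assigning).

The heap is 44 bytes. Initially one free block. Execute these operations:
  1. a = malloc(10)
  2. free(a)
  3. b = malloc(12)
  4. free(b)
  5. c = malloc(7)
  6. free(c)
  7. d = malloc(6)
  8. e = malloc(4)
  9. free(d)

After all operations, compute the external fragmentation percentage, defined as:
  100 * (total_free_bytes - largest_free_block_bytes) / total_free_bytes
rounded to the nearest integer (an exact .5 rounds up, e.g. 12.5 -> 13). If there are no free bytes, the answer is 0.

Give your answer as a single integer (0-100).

Op 1: a = malloc(10) -> a = 0; heap: [0-9 ALLOC][10-43 FREE]
Op 2: free(a) -> (freed a); heap: [0-43 FREE]
Op 3: b = malloc(12) -> b = 0; heap: [0-11 ALLOC][12-43 FREE]
Op 4: free(b) -> (freed b); heap: [0-43 FREE]
Op 5: c = malloc(7) -> c = 0; heap: [0-6 ALLOC][7-43 FREE]
Op 6: free(c) -> (freed c); heap: [0-43 FREE]
Op 7: d = malloc(6) -> d = 0; heap: [0-5 ALLOC][6-43 FREE]
Op 8: e = malloc(4) -> e = 6; heap: [0-5 ALLOC][6-9 ALLOC][10-43 FREE]
Op 9: free(d) -> (freed d); heap: [0-5 FREE][6-9 ALLOC][10-43 FREE]
Free blocks: [6 34] total_free=40 largest=34 -> 100*(40-34)/40 = 600/40 = 15

Answer: 15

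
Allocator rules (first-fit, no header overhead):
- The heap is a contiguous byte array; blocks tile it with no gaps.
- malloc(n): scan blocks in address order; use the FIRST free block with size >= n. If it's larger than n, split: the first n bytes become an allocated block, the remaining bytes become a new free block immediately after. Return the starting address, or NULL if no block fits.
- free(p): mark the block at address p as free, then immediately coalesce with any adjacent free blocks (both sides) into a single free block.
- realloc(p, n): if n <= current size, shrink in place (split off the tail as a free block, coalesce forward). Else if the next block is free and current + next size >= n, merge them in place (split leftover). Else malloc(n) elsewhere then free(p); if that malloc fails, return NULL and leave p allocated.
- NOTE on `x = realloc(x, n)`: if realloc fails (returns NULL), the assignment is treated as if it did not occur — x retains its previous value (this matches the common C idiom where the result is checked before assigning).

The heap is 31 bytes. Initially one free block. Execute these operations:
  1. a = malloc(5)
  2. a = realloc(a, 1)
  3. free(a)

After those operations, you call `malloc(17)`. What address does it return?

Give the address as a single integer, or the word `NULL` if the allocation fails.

Answer: 0

Derivation:
Op 1: a = malloc(5) -> a = 0; heap: [0-4 ALLOC][5-30 FREE]
Op 2: a = realloc(a, 1) -> a = 0; heap: [0-0 ALLOC][1-30 FREE]
Op 3: free(a) -> (freed a); heap: [0-30 FREE]
malloc(17): first-fit scan over [0-30 FREE] -> 0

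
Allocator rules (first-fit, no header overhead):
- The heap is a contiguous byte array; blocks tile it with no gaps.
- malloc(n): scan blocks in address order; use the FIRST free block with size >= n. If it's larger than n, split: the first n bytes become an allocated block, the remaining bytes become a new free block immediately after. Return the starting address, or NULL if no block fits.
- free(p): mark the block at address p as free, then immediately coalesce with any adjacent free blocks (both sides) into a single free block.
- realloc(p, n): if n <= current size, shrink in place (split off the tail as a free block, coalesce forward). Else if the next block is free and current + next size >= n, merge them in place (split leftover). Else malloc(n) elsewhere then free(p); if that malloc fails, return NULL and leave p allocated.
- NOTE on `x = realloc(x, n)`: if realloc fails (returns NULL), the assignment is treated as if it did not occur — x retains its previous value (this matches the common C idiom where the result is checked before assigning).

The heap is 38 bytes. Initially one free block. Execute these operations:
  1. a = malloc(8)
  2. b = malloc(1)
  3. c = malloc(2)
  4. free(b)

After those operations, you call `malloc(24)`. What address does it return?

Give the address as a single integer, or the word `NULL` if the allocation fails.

Answer: 11

Derivation:
Op 1: a = malloc(8) -> a = 0; heap: [0-7 ALLOC][8-37 FREE]
Op 2: b = malloc(1) -> b = 8; heap: [0-7 ALLOC][8-8 ALLOC][9-37 FREE]
Op 3: c = malloc(2) -> c = 9; heap: [0-7 ALLOC][8-8 ALLOC][9-10 ALLOC][11-37 FREE]
Op 4: free(b) -> (freed b); heap: [0-7 ALLOC][8-8 FREE][9-10 ALLOC][11-37 FREE]
malloc(24): first-fit scan over [0-7 ALLOC][8-8 FREE][9-10 ALLOC][11-37 FREE] -> 11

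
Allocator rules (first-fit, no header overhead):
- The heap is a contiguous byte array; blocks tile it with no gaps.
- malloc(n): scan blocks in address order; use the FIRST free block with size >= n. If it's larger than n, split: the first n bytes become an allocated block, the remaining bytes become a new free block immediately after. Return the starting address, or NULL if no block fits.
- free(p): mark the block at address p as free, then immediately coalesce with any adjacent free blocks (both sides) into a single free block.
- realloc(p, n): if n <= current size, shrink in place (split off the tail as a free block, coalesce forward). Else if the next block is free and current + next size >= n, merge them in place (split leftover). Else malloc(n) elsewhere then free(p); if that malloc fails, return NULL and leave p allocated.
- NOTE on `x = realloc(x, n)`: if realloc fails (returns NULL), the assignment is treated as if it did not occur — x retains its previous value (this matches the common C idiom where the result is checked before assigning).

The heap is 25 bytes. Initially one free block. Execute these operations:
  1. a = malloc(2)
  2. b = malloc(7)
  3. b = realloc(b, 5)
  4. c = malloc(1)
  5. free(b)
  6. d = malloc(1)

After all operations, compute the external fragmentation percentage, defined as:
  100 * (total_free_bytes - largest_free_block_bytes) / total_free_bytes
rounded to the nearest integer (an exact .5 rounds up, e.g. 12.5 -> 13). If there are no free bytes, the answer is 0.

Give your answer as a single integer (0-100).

Answer: 19

Derivation:
Op 1: a = malloc(2) -> a = 0; heap: [0-1 ALLOC][2-24 FREE]
Op 2: b = malloc(7) -> b = 2; heap: [0-1 ALLOC][2-8 ALLOC][9-24 FREE]
Op 3: b = realloc(b, 5) -> b = 2; heap: [0-1 ALLOC][2-6 ALLOC][7-24 FREE]
Op 4: c = malloc(1) -> c = 7; heap: [0-1 ALLOC][2-6 ALLOC][7-7 ALLOC][8-24 FREE]
Op 5: free(b) -> (freed b); heap: [0-1 ALLOC][2-6 FREE][7-7 ALLOC][8-24 FREE]
Op 6: d = malloc(1) -> d = 2; heap: [0-1 ALLOC][2-2 ALLOC][3-6 FREE][7-7 ALLOC][8-24 FREE]
Free blocks: [4 17] total_free=21 largest=17 -> 100*(21-17)/21 = 400/21 ≈ 19.048 -> rounds to 19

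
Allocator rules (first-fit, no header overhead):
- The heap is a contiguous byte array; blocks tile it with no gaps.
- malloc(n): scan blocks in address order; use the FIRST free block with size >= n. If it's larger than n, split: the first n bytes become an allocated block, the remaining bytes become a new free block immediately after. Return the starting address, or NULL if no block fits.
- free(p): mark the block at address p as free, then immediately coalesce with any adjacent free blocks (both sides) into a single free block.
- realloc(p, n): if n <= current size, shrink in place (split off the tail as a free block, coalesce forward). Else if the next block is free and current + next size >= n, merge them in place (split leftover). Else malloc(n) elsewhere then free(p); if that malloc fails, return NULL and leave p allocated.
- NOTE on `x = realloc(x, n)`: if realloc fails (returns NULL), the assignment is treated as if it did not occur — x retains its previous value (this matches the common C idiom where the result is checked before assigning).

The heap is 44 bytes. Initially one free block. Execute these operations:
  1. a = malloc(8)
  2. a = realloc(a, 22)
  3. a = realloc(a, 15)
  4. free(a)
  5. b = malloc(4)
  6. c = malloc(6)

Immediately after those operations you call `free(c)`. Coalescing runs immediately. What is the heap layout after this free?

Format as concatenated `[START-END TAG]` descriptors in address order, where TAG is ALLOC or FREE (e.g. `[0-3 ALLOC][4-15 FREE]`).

Answer: [0-3 ALLOC][4-43 FREE]

Derivation:
Op 1: a = malloc(8) -> a = 0; heap: [0-7 ALLOC][8-43 FREE]
Op 2: a = realloc(a, 22) -> a = 0; heap: [0-21 ALLOC][22-43 FREE]
Op 3: a = realloc(a, 15) -> a = 0; heap: [0-14 ALLOC][15-43 FREE]
Op 4: free(a) -> (freed a); heap: [0-43 FREE]
Op 5: b = malloc(4) -> b = 0; heap: [0-3 ALLOC][4-43 FREE]
Op 6: c = malloc(6) -> c = 4; heap: [0-3 ALLOC][4-9 ALLOC][10-43 FREE]
free(c): c = 4 -> block [4-9 ALLOC]; mark free, coalesce with adjacent free neighbors -> [0-3 ALLOC][4-43 FREE]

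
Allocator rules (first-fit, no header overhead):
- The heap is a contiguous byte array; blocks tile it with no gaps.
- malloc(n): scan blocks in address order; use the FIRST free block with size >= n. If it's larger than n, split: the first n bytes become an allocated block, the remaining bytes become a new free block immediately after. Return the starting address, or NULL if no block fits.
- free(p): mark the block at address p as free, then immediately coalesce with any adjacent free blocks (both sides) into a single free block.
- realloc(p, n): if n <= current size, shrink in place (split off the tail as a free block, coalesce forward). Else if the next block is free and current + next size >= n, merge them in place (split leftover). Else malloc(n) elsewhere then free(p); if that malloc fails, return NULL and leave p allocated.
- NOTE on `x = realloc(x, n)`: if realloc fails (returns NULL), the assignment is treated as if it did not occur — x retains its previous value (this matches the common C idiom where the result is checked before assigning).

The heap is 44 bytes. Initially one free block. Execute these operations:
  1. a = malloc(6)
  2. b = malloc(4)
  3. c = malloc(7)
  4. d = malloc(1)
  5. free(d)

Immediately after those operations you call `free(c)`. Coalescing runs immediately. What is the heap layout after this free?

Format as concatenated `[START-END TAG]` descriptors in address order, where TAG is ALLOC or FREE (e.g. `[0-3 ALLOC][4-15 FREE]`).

Answer: [0-5 ALLOC][6-9 ALLOC][10-43 FREE]

Derivation:
Op 1: a = malloc(6) -> a = 0; heap: [0-5 ALLOC][6-43 FREE]
Op 2: b = malloc(4) -> b = 6; heap: [0-5 ALLOC][6-9 ALLOC][10-43 FREE]
Op 3: c = malloc(7) -> c = 10; heap: [0-5 ALLOC][6-9 ALLOC][10-16 ALLOC][17-43 FREE]
Op 4: d = malloc(1) -> d = 17; heap: [0-5 ALLOC][6-9 ALLOC][10-16 ALLOC][17-17 ALLOC][18-43 FREE]
Op 5: free(d) -> (freed d); heap: [0-5 ALLOC][6-9 ALLOC][10-16 ALLOC][17-43 FREE]
free(c): c = 10 -> block [10-16 ALLOC]; mark free, coalesce with adjacent free neighbors -> [0-5 ALLOC][6-9 ALLOC][10-43 FREE]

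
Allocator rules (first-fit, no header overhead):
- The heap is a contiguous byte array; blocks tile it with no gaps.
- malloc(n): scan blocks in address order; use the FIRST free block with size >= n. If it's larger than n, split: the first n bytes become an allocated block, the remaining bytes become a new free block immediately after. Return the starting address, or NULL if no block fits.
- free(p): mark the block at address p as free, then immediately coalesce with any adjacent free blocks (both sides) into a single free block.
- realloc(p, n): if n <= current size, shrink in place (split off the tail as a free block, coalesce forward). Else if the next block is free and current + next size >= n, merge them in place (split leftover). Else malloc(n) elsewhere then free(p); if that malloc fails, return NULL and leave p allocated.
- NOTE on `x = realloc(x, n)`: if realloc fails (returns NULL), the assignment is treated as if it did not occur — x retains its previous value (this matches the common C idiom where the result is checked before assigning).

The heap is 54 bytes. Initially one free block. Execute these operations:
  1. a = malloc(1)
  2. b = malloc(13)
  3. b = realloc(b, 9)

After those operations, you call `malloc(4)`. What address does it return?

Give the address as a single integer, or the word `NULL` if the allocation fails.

Op 1: a = malloc(1) -> a = 0; heap: [0-0 ALLOC][1-53 FREE]
Op 2: b = malloc(13) -> b = 1; heap: [0-0 ALLOC][1-13 ALLOC][14-53 FREE]
Op 3: b = realloc(b, 9) -> b = 1; heap: [0-0 ALLOC][1-9 ALLOC][10-53 FREE]
malloc(4): first-fit scan over [0-0 ALLOC][1-9 ALLOC][10-53 FREE] -> 10

Answer: 10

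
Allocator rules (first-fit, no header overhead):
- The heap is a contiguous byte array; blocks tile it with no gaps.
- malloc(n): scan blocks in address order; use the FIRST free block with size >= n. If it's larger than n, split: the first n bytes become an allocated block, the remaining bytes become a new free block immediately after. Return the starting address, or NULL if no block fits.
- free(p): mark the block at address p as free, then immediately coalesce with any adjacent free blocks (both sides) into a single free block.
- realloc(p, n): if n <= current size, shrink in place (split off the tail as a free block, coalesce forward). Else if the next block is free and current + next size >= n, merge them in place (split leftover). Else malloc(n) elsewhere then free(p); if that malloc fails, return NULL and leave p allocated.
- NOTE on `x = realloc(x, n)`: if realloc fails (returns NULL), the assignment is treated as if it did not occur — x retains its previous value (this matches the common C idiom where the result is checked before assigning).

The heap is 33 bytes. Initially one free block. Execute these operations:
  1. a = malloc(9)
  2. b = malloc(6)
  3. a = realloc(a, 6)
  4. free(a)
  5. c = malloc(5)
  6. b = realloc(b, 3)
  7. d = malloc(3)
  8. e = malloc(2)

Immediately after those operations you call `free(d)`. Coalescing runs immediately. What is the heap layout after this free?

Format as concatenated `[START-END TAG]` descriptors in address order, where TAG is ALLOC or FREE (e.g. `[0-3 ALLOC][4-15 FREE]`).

Op 1: a = malloc(9) -> a = 0; heap: [0-8 ALLOC][9-32 FREE]
Op 2: b = malloc(6) -> b = 9; heap: [0-8 ALLOC][9-14 ALLOC][15-32 FREE]
Op 3: a = realloc(a, 6) -> a = 0; heap: [0-5 ALLOC][6-8 FREE][9-14 ALLOC][15-32 FREE]
Op 4: free(a) -> (freed a); heap: [0-8 FREE][9-14 ALLOC][15-32 FREE]
Op 5: c = malloc(5) -> c = 0; heap: [0-4 ALLOC][5-8 FREE][9-14 ALLOC][15-32 FREE]
Op 6: b = realloc(b, 3) -> b = 9; heap: [0-4 ALLOC][5-8 FREE][9-11 ALLOC][12-32 FREE]
Op 7: d = malloc(3) -> d = 5; heap: [0-4 ALLOC][5-7 ALLOC][8-8 FREE][9-11 ALLOC][12-32 FREE]
Op 8: e = malloc(2) -> e = 12; heap: [0-4 ALLOC][5-7 ALLOC][8-8 FREE][9-11 ALLOC][12-13 ALLOC][14-32 FREE]
free(d): d = 5 -> block [5-7 ALLOC]; mark free, coalesce with adjacent free neighbors -> [0-4 ALLOC][5-8 FREE][9-11 ALLOC][12-13 ALLOC][14-32 FREE]

Answer: [0-4 ALLOC][5-8 FREE][9-11 ALLOC][12-13 ALLOC][14-32 FREE]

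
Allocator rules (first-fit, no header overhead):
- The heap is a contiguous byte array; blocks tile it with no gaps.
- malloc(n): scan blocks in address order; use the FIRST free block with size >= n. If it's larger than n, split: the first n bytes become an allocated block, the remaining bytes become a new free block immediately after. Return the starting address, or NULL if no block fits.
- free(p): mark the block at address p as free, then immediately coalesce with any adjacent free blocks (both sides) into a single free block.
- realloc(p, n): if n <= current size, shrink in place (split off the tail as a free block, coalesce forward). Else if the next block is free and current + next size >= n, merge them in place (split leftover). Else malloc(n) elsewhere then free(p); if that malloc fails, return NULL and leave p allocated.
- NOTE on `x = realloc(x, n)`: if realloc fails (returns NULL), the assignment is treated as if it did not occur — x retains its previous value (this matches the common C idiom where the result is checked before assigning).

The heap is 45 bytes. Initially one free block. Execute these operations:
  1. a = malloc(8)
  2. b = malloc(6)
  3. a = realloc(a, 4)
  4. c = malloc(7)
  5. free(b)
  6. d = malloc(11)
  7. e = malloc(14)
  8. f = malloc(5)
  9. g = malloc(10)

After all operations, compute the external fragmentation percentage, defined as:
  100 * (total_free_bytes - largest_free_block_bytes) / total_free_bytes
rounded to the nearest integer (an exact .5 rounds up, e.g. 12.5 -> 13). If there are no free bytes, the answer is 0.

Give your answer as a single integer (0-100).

Op 1: a = malloc(8) -> a = 0; heap: [0-7 ALLOC][8-44 FREE]
Op 2: b = malloc(6) -> b = 8; heap: [0-7 ALLOC][8-13 ALLOC][14-44 FREE]
Op 3: a = realloc(a, 4) -> a = 0; heap: [0-3 ALLOC][4-7 FREE][8-13 ALLOC][14-44 FREE]
Op 4: c = malloc(7) -> c = 14; heap: [0-3 ALLOC][4-7 FREE][8-13 ALLOC][14-20 ALLOC][21-44 FREE]
Op 5: free(b) -> (freed b); heap: [0-3 ALLOC][4-13 FREE][14-20 ALLOC][21-44 FREE]
Op 6: d = malloc(11) -> d = 21; heap: [0-3 ALLOC][4-13 FREE][14-20 ALLOC][21-31 ALLOC][32-44 FREE]
Op 7: e = malloc(14) -> e = NULL; heap: [0-3 ALLOC][4-13 FREE][14-20 ALLOC][21-31 ALLOC][32-44 FREE]
Op 8: f = malloc(5) -> f = 4; heap: [0-3 ALLOC][4-8 ALLOC][9-13 FREE][14-20 ALLOC][21-31 ALLOC][32-44 FREE]
Op 9: g = malloc(10) -> g = 32; heap: [0-3 ALLOC][4-8 ALLOC][9-13 FREE][14-20 ALLOC][21-31 ALLOC][32-41 ALLOC][42-44 FREE]
Free blocks: [5 3] total_free=8 largest=5 -> 100*(8-5)/8 = 300/8 = 37.5 -> rounds to 38

Answer: 38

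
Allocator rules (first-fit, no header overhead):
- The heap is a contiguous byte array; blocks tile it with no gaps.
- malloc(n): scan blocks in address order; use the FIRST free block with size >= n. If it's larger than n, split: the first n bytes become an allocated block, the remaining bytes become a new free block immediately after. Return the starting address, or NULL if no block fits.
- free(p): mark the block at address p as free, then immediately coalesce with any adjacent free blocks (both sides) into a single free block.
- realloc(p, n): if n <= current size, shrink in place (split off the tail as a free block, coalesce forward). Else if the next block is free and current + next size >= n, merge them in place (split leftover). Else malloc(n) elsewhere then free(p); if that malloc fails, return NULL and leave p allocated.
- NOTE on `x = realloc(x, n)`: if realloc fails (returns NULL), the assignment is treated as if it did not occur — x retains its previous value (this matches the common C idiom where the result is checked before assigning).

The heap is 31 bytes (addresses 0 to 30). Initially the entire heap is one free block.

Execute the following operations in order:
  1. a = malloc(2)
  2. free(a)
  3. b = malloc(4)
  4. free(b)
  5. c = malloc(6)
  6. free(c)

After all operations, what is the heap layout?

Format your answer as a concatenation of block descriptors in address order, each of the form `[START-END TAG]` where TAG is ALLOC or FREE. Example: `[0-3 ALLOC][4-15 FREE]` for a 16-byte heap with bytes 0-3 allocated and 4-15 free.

Op 1: a = malloc(2) -> a = 0; heap: [0-1 ALLOC][2-30 FREE]
Op 2: free(a) -> (freed a); heap: [0-30 FREE]
Op 3: b = malloc(4) -> b = 0; heap: [0-3 ALLOC][4-30 FREE]
Op 4: free(b) -> (freed b); heap: [0-30 FREE]
Op 5: c = malloc(6) -> c = 0; heap: [0-5 ALLOC][6-30 FREE]
Op 6: free(c) -> (freed c); heap: [0-30 FREE]

Answer: [0-30 FREE]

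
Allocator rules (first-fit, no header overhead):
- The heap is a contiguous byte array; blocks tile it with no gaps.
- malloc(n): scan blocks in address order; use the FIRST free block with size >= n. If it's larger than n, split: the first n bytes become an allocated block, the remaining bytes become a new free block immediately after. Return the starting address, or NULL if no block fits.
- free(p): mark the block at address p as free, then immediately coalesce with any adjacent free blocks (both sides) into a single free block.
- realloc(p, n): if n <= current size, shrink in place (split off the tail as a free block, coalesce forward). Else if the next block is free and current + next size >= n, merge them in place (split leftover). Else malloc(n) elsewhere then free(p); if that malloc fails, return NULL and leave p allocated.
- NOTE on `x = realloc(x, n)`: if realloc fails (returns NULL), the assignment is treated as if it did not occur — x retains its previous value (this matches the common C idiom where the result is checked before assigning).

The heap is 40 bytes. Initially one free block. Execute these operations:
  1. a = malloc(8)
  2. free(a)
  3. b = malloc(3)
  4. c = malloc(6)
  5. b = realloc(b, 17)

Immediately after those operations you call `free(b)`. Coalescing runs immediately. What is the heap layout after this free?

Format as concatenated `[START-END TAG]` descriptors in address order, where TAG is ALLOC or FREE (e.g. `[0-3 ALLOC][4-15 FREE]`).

Op 1: a = malloc(8) -> a = 0; heap: [0-7 ALLOC][8-39 FREE]
Op 2: free(a) -> (freed a); heap: [0-39 FREE]
Op 3: b = malloc(3) -> b = 0; heap: [0-2 ALLOC][3-39 FREE]
Op 4: c = malloc(6) -> c = 3; heap: [0-2 ALLOC][3-8 ALLOC][9-39 FREE]
Op 5: b = realloc(b, 17) -> b = 9; heap: [0-2 FREE][3-8 ALLOC][9-25 ALLOC][26-39 FREE]
free(b): b = 9 -> block [9-25 ALLOC]; mark free, coalesce with adjacent free neighbors -> [0-2 FREE][3-8 ALLOC][9-39 FREE]

Answer: [0-2 FREE][3-8 ALLOC][9-39 FREE]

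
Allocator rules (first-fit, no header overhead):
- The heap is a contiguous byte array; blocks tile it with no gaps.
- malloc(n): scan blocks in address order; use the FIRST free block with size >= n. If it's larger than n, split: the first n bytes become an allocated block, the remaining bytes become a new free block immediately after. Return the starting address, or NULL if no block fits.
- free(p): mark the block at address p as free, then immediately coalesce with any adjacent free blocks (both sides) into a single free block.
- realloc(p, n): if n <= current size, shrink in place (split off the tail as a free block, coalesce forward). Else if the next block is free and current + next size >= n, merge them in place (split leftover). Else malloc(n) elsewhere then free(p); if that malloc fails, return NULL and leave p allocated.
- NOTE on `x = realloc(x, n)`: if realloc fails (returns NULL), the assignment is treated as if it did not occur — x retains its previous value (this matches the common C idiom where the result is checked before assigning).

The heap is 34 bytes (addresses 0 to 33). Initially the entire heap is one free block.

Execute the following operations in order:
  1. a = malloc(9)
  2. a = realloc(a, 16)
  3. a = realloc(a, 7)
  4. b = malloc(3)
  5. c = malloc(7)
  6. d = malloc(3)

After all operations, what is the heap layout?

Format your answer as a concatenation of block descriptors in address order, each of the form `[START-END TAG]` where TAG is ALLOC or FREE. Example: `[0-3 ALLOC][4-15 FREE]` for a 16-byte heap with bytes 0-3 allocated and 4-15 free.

Answer: [0-6 ALLOC][7-9 ALLOC][10-16 ALLOC][17-19 ALLOC][20-33 FREE]

Derivation:
Op 1: a = malloc(9) -> a = 0; heap: [0-8 ALLOC][9-33 FREE]
Op 2: a = realloc(a, 16) -> a = 0; heap: [0-15 ALLOC][16-33 FREE]
Op 3: a = realloc(a, 7) -> a = 0; heap: [0-6 ALLOC][7-33 FREE]
Op 4: b = malloc(3) -> b = 7; heap: [0-6 ALLOC][7-9 ALLOC][10-33 FREE]
Op 5: c = malloc(7) -> c = 10; heap: [0-6 ALLOC][7-9 ALLOC][10-16 ALLOC][17-33 FREE]
Op 6: d = malloc(3) -> d = 17; heap: [0-6 ALLOC][7-9 ALLOC][10-16 ALLOC][17-19 ALLOC][20-33 FREE]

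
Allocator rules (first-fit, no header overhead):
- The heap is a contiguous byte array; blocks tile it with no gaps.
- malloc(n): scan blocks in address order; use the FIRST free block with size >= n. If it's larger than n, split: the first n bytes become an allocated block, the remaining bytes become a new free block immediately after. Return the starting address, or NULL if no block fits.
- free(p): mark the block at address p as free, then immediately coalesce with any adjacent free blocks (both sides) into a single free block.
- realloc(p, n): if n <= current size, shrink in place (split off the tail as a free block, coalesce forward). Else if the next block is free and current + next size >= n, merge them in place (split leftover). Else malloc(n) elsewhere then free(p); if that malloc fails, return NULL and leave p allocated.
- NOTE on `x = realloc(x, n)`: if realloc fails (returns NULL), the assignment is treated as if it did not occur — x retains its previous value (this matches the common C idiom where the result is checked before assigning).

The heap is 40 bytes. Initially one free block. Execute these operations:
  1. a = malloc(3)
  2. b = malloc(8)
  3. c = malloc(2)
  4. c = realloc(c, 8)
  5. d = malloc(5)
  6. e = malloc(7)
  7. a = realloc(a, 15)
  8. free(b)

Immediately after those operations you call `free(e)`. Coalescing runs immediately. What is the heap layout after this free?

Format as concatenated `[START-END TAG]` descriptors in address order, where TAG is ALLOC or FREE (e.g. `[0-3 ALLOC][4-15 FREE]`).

Op 1: a = malloc(3) -> a = 0; heap: [0-2 ALLOC][3-39 FREE]
Op 2: b = malloc(8) -> b = 3; heap: [0-2 ALLOC][3-10 ALLOC][11-39 FREE]
Op 3: c = malloc(2) -> c = 11; heap: [0-2 ALLOC][3-10 ALLOC][11-12 ALLOC][13-39 FREE]
Op 4: c = realloc(c, 8) -> c = 11; heap: [0-2 ALLOC][3-10 ALLOC][11-18 ALLOC][19-39 FREE]
Op 5: d = malloc(5) -> d = 19; heap: [0-2 ALLOC][3-10 ALLOC][11-18 ALLOC][19-23 ALLOC][24-39 FREE]
Op 6: e = malloc(7) -> e = 24; heap: [0-2 ALLOC][3-10 ALLOC][11-18 ALLOC][19-23 ALLOC][24-30 ALLOC][31-39 FREE]
Op 7: a = realloc(a, 15) -> NULL (a unchanged); heap: [0-2 ALLOC][3-10 ALLOC][11-18 ALLOC][19-23 ALLOC][24-30 ALLOC][31-39 FREE]
Op 8: free(b) -> (freed b); heap: [0-2 ALLOC][3-10 FREE][11-18 ALLOC][19-23 ALLOC][24-30 ALLOC][31-39 FREE]
free(e): e = 24 -> block [24-30 ALLOC]; mark free, coalesce with adjacent free neighbors -> [0-2 ALLOC][3-10 FREE][11-18 ALLOC][19-23 ALLOC][24-39 FREE]

Answer: [0-2 ALLOC][3-10 FREE][11-18 ALLOC][19-23 ALLOC][24-39 FREE]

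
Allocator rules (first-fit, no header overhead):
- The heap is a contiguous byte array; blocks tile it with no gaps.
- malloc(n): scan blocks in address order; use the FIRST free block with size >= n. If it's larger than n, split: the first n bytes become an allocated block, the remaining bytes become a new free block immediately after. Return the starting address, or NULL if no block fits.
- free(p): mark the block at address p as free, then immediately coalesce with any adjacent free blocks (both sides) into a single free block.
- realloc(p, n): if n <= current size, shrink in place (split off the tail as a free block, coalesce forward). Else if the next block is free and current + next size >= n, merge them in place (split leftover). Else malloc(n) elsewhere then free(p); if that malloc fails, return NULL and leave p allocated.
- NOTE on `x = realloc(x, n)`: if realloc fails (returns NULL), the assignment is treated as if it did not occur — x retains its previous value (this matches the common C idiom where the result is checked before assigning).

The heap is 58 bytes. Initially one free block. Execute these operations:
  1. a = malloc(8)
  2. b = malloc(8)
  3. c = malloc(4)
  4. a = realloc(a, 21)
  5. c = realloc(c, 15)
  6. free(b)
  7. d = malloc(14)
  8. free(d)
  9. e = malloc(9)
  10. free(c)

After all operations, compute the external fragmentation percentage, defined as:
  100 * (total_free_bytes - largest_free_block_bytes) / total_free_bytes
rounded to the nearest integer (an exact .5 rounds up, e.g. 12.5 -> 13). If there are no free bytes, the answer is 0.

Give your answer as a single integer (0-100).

Op 1: a = malloc(8) -> a = 0; heap: [0-7 ALLOC][8-57 FREE]
Op 2: b = malloc(8) -> b = 8; heap: [0-7 ALLOC][8-15 ALLOC][16-57 FREE]
Op 3: c = malloc(4) -> c = 16; heap: [0-7 ALLOC][8-15 ALLOC][16-19 ALLOC][20-57 FREE]
Op 4: a = realloc(a, 21) -> a = 20; heap: [0-7 FREE][8-15 ALLOC][16-19 ALLOC][20-40 ALLOC][41-57 FREE]
Op 5: c = realloc(c, 15) -> c = 41; heap: [0-7 FREE][8-15 ALLOC][16-19 FREE][20-40 ALLOC][41-55 ALLOC][56-57 FREE]
Op 6: free(b) -> (freed b); heap: [0-19 FREE][20-40 ALLOC][41-55 ALLOC][56-57 FREE]
Op 7: d = malloc(14) -> d = 0; heap: [0-13 ALLOC][14-19 FREE][20-40 ALLOC][41-55 ALLOC][56-57 FREE]
Op 8: free(d) -> (freed d); heap: [0-19 FREE][20-40 ALLOC][41-55 ALLOC][56-57 FREE]
Op 9: e = malloc(9) -> e = 0; heap: [0-8 ALLOC][9-19 FREE][20-40 ALLOC][41-55 ALLOC][56-57 FREE]
Op 10: free(c) -> (freed c); heap: [0-8 ALLOC][9-19 FREE][20-40 ALLOC][41-57 FREE]
Free blocks: [11 17] total_free=28 largest=17 -> 100*(28-17)/28 = 1100/28 ≈ 39.286 -> rounds to 39

Answer: 39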